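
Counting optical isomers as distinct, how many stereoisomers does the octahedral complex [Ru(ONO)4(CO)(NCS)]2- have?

2

The six octahedral sites form three mutually perpendicular trans pairs.
There are 2 geometric isomers: CO and NCS mutually trans; CO and NCS mutually cis.
Each arrangement has an internal mirror plane or centre of symmetry, so none is chiral.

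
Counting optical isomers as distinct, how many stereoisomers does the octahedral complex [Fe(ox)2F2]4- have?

3

Each ox is bidentate and must span two cis positions.
There are 2 geometric isomers: F trans; F cis (chiral).
One of these lacks any improper symmetry element and so occurs as an enantiomeric pair, giving 2 + 1 = 3 stereoisomers in total.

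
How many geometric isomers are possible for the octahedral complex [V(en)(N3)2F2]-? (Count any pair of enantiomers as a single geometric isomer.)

Each en is bidentate and must span two cis positions.
Systematic placement gives 3 geometric isomers: N3 cis, F trans; N3 cis, F cis (chiral); N3 trans, F cis.

3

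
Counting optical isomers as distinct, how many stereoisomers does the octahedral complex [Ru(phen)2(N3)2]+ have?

3

Each phen is bidentate and must span two cis positions.
Systematic placement gives 2 geometric isomers: N3 trans; N3 cis (chiral).
One of these lacks any improper symmetry element and so occurs as an enantiomeric pair, giving 2 + 1 = 3 stereoisomers in total.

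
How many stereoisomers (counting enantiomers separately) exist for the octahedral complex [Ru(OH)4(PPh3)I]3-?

2

An octahedron has six vertices in three trans pairs; every non-trans pair is cis.
There are 2 geometric isomers: PPh3 and I mutually cis; PPh3 and I mutually trans.
Each arrangement has an internal mirror plane or centre of symmetry, so none is chiral.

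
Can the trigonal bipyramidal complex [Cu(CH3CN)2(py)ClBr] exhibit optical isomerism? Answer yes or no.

yes

Systematic enumeration (placing each ligand type in turn and discarding arrangements equivalent by rotation or reflection) gives 7 geometric isomers.
Of these, 3 lack any improper symmetry element and so occur as enantiomeric pairs, giving 7 + 3 = 10 stereoisomers in total.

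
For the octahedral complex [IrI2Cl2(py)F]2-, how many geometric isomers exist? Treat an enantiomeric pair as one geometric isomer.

The six octahedral sites form three mutually perpendicular trans pairs.
The distinct arrangements are (6 in all): I cis, Cl trans; I trans, Cl trans; I cis, Cl cis (3 arrangements, 2 chiral); I trans, Cl cis.

6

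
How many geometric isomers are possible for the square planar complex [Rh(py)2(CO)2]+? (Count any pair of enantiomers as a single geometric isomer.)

There are 2 geometric isomers: py cis; py trans.

2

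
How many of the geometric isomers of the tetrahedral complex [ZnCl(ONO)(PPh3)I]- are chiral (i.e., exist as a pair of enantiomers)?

1

Only one geometric arrangement is possible; it has no improper symmetry element, so it exists as a pair of enantiomers (2 stereoisomers).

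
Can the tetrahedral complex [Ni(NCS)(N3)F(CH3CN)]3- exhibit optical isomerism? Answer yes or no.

yes

All four vertices of a tetrahedron are equivalent and mutually adjacent, so cis/trans isomerism cannot arise.
Only one geometric arrangement is possible; it has no improper symmetry element, so it exists as a pair of enantiomers (2 stereoisomers).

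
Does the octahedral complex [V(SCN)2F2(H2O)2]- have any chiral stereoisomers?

yes

The six octahedral sites form three mutually perpendicular trans pairs.
Working through the distinct placements yields 5 geometric isomers: SCN trans, F trans, H2O trans; SCN cis, F trans, H2O cis; SCN trans, F cis, H2O cis; SCN cis, F cis, H2O cis (chiral); SCN cis, F cis, H2O trans.
One of these lacks any improper symmetry element and so occurs as an enantiomeric pair, giving 5 + 1 = 6 stereoisomers in total.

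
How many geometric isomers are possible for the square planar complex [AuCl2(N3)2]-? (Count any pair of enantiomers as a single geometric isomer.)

2

A square has two trans pairs of vertices; adjacent vertices are cis.
There are 2 geometric isomers: Cl cis; Cl trans.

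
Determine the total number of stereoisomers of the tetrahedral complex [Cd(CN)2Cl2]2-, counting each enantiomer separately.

1

All four vertices of a tetrahedron are equivalent and mutually adjacent, so cis/trans isomerism cannot arise.
Only one geometric arrangement is possible.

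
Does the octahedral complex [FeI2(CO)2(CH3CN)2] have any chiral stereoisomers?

yes

In an octahedral complex each vertex has one trans partner and four cis neighbours.
There are 5 geometric isomers: I trans, CO trans, CH3CN trans; I cis, CO cis, CH3CN trans; I trans, CO cis, CH3CN cis; I cis, CO cis, CH3CN cis (chiral); I cis, CO trans, CH3CN cis.
One of these lacks any improper symmetry element and so occurs as an enantiomeric pair, giving 5 + 1 = 6 stereoisomers in total.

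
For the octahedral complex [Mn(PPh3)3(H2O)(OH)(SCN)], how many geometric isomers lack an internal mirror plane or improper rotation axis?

1

The six octahedral sites form three mutually perpendicular trans pairs.
Systematic placement gives 4 geometric isomers: PPh3 mer (3 arrangements); PPh3 fac (chiral).
One of these lacks any improper symmetry element and so occurs as an enantiomeric pair, giving 4 + 1 = 5 stereoisomers in total.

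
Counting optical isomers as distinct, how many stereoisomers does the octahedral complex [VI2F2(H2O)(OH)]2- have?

8

In an octahedral complex each vertex has one trans partner and four cis neighbours.
Systematic placement gives 6 geometric isomers: I cis, F trans; I trans, F trans; I cis, F cis (3 arrangements, 2 chiral); I trans, F cis.
Of these, 2 lack any improper symmetry element and so occur as enantiomeric pairs, giving 6 + 2 = 8 stereoisomers in total.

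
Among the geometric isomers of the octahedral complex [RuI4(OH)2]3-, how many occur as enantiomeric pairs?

An octahedron has six vertices in three trans pairs; every non-trans pair is cis.
Working through the distinct placements yields 2 geometric isomers: OH trans; OH cis.
Each arrangement has an internal mirror plane or centre of symmetry, so none is chiral.

0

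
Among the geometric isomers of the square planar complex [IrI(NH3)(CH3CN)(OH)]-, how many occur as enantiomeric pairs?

There are 3 geometric isomers: (CH3CN/NH3 trans, I/OH trans); (CH3CN/OH trans, I/NH3 trans); (CH3CN/I trans, NH3/OH trans).
Each arrangement has an internal mirror plane or centre of symmetry, so none is chiral.

0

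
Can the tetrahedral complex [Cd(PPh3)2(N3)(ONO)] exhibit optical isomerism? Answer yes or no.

Only one geometric arrangement is possible.

no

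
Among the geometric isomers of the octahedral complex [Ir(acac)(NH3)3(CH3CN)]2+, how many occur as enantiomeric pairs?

The six octahedral sites form three mutually perpendicular trans pairs.
Each acac is bidentate and must span two cis positions.
Systematic placement gives 2 geometric isomers: NH3 fac; NH3 mer.
Each arrangement has an internal mirror plane or centre of symmetry, so none is chiral.

0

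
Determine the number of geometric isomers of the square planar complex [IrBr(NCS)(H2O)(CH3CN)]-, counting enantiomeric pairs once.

3

Systematic placement gives 3 geometric isomers: (Br/H2O trans, CH3CN/NCS trans); (Br/NCS trans, CH3CN/H2O trans); (Br/CH3CN trans, H2O/NCS trans).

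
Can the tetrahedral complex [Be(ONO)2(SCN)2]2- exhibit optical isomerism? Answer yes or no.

All four vertices of a tetrahedron are equivalent and mutually adjacent, so cis/trans isomerism cannot arise.
Only one geometric arrangement is possible.

no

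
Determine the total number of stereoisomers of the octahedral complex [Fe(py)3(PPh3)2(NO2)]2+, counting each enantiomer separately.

3

In an octahedral complex each vertex has one trans partner and four cis neighbours.
The distinct arrangements are (3 in all): py mer, PPh3 cis; py mer, PPh3 trans; py fac, PPh3 cis.
Each arrangement has an internal mirror plane or centre of symmetry, so none is chiral.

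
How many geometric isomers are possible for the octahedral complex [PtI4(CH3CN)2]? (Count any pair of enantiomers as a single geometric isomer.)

In an octahedral complex each vertex has one trans partner and four cis neighbours.
The distinct arrangements are (2 in all): CH3CN trans; CH3CN cis.

2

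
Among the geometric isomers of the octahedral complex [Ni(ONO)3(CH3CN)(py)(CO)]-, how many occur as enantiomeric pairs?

The six octahedral sites form three mutually perpendicular trans pairs.
There are 4 geometric isomers: ONO mer (3 arrangements); ONO fac (chiral).
One of these lacks any improper symmetry element and so occurs as an enantiomeric pair, giving 4 + 1 = 5 stereoisomers in total.

1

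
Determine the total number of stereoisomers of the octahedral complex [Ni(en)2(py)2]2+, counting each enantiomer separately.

3

In an octahedral complex each vertex has one trans partner and four cis neighbours.
Each en is bidentate and must span two cis positions.
There are 2 geometric isomers: py trans; py cis (chiral).
One of these lacks any improper symmetry element and so occurs as an enantiomeric pair, giving 2 + 1 = 3 stereoisomers in total.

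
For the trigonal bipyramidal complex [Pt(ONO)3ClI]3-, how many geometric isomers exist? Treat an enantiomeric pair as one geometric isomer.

There are 4 geometric isomers: Cl axial, I axial; Cl axial, I equatorial; Cl equatorial, I axial; Cl equatorial, I equatorial.

4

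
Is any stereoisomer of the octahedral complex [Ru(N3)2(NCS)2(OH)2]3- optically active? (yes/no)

yes

An octahedron has six vertices in three trans pairs; every non-trans pair is cis.
Systematic placement gives 5 geometric isomers: N3 trans, NCS trans, OH trans; N3 trans, NCS cis, OH cis; N3 cis, NCS cis, OH trans; N3 cis, NCS cis, OH cis (chiral); N3 cis, NCS trans, OH cis.
One of these lacks any improper symmetry element and so occurs as an enantiomeric pair, giving 5 + 1 = 6 stereoisomers in total.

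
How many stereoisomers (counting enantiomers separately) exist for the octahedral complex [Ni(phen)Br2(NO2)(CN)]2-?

6

An octahedron has six vertices in three trans pairs; every non-trans pair is cis.
Each phen is bidentate and must span two cis positions.
There are 4 geometric isomers: Br trans; Br cis (3 arrangements, 2 chiral).
Of these, 2 lack any improper symmetry element and so occur as enantiomeric pairs, giving 4 + 2 = 6 stereoisomers in total.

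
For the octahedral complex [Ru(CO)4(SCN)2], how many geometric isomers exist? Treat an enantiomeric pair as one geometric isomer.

The distinct arrangements are (2 in all): SCN trans; SCN cis.

2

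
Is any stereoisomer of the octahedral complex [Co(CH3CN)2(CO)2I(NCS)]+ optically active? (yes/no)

In an octahedral complex each vertex has one trans partner and four cis neighbours.
Systematic placement gives 6 geometric isomers: CH3CN trans, CO trans; CH3CN trans, CO cis; CH3CN cis, CO cis (3 arrangements, 2 chiral); CH3CN cis, CO trans.
Of these, 2 lack any improper symmetry element and so occur as enantiomeric pairs, giving 6 + 2 = 8 stereoisomers in total.

yes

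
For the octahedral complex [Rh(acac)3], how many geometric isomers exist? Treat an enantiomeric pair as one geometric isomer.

In an octahedral complex each vertex has one trans partner and four cis neighbours.
Each acac is bidentate and must span two cis positions.
Only one geometric arrangement is possible; it has no improper symmetry element, so it exists as a pair of enantiomers (2 stereoisomers).

1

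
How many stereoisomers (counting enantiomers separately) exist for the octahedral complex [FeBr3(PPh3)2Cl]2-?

An octahedron has six vertices in three trans pairs; every non-trans pair is cis.
The distinct arrangements are (3 in all): Br mer, PPh3 trans; Br mer, PPh3 cis; Br fac, PPh3 cis.
Each arrangement has an internal mirror plane or centre of symmetry, so none is chiral.

3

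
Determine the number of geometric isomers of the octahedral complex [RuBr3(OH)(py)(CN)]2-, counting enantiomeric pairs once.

4

In an octahedral complex each vertex has one trans partner and four cis neighbours.
Working through the distinct placements yields 4 geometric isomers: Br mer (3 arrangements); Br fac (chiral).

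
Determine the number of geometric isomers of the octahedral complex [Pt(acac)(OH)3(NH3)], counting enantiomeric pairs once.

2

The six octahedral sites form three mutually perpendicular trans pairs.
Each acac is bidentate and must span two cis positions.
There are 2 geometric isomers: OH fac; OH mer.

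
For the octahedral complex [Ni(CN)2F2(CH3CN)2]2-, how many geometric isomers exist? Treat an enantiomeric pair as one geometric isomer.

An octahedron has six vertices in three trans pairs; every non-trans pair is cis.
The distinct arrangements are (5 in all): CN trans, F trans, CH3CN trans; CN cis, F cis, CH3CN trans; CN cis, F trans, CH3CN cis; CN cis, F cis, CH3CN cis (chiral); CN trans, F cis, CH3CN cis.

5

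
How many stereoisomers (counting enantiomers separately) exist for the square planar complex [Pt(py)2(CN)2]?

2

A square has two trans pairs of vertices; adjacent vertices are cis.
The distinct arrangements are (2 in all): py cis; py trans.
Each arrangement has an internal mirror plane or centre of symmetry, so none is chiral.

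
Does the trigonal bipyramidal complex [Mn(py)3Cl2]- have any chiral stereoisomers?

In a trigonal bipyramid the two axial positions differ from the three equatorial ones.
There are 3 geometric isomers: Cl both axial; Cl one axial, one equatorial; Cl both equatorial.
Each arrangement has an internal mirror plane or centre of symmetry, so none is chiral.

no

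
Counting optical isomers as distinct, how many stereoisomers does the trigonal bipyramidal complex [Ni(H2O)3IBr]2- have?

In a trigonal bipyramid the two axial positions differ from the three equatorial ones.
Systematic placement gives 4 geometric isomers: I equatorial, Br axial; I axial, Br axial; I equatorial, Br equatorial; I axial, Br equatorial.
Each arrangement has an internal mirror plane or centre of symmetry, so none is chiral.

4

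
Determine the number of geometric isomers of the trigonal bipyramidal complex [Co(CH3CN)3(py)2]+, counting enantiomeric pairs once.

Systematic placement gives 3 geometric isomers: py both equatorial; py one axial, one equatorial; py both axial.

3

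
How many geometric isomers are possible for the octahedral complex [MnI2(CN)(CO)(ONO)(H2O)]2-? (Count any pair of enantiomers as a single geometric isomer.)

9

In an octahedral complex each vertex has one trans partner and four cis neighbours.
Systematic enumeration (placing each ligand type in turn and discarding arrangements equivalent by rotation or reflection) gives 9 geometric isomers.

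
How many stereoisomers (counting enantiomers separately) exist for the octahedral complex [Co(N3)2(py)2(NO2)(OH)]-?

8

Systematic placement gives 6 geometric isomers: N3 trans, py trans; N3 trans, py cis; N3 cis, py trans; N3 cis, py cis (3 arrangements, 2 chiral).
Of these, 2 lack any improper symmetry element and so occur as enantiomeric pairs, giving 6 + 2 = 8 stereoisomers in total.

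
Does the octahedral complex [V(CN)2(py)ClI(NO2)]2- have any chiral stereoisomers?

yes

The six octahedral sites form three mutually perpendicular trans pairs.
Placing the ligands in turn and identifying arrangements related by rotation or reflection leaves 9 distinct geometric isomers.
Of these, 6 lack any improper symmetry element and so occur as enantiomeric pairs, giving 9 + 6 = 15 stereoisomers in total.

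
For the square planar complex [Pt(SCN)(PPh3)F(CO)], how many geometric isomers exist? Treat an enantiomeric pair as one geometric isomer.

A square has two trans pairs of vertices; adjacent vertices are cis.
There are 3 geometric isomers: (CO/PPh3 trans, F/SCN trans); (CO/SCN trans, F/PPh3 trans); (CO/F trans, PPh3/SCN trans).

3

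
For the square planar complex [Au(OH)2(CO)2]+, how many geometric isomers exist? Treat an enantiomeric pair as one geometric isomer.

2

A square has two trans pairs of vertices; adjacent vertices are cis.
There are 2 geometric isomers: OH cis; OH trans.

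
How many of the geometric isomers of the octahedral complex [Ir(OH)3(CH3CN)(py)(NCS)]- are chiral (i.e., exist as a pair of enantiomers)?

1

Systematic placement gives 4 geometric isomers: OH mer (3 arrangements); OH fac (chiral).
One of these lacks any improper symmetry element and so occurs as an enantiomeric pair, giving 4 + 1 = 5 stereoisomers in total.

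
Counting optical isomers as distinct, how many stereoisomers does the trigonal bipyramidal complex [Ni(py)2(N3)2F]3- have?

In a trigonal bipyramid the two axial positions differ from the three equatorial ones.
Placing the ligands in turn and identifying arrangements related by rotation or reflection leaves 5 distinct geometric isomers.
One of these lacks any improper symmetry element and so occurs as an enantiomeric pair, giving 5 + 1 = 6 stereoisomers in total.

6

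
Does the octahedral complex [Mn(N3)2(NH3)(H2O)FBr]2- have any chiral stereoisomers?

yes

In an octahedral complex each vertex has one trans partner and four cis neighbours.
Exhaustive case analysis gives 9 geometric isomers.
Of these, 6 lack any improper symmetry element and so occur as enantiomeric pairs, giving 9 + 6 = 15 stereoisomers in total.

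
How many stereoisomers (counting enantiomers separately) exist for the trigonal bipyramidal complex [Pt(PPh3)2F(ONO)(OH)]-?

10

A trigonal bipyramid has two axial and three equatorial sites, which are chemically inequivalent.
Exhaustive case analysis gives 7 geometric isomers.
Of these, 3 lack any improper symmetry element and so occur as enantiomeric pairs, giving 7 + 3 = 10 stereoisomers in total.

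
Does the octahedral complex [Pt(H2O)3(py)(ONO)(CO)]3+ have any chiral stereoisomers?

yes

Working through the distinct placements yields 4 geometric isomers: H2O mer (3 arrangements); H2O fac (chiral).
One of these lacks any improper symmetry element and so occurs as an enantiomeric pair, giving 4 + 1 = 5 stereoisomers in total.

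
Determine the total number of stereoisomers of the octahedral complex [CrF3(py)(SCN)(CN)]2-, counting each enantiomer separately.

5

An octahedron has six vertices in three trans pairs; every non-trans pair is cis.
There are 4 geometric isomers: F mer (3 arrangements); F fac (chiral).
One of these lacks any improper symmetry element and so occurs as an enantiomeric pair, giving 4 + 1 = 5 stereoisomers in total.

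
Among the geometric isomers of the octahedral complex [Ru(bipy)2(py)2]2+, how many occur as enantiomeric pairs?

Each bipy is bidentate and must span two cis positions.
Systematic placement gives 2 geometric isomers: py trans; py cis (chiral).
One of these lacks any improper symmetry element and so occurs as an enantiomeric pair, giving 2 + 1 = 3 stereoisomers in total.

1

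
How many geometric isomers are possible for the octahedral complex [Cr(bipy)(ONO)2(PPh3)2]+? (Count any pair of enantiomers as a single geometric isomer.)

3

Each bipy is bidentate and must span two cis positions.
Systematic placement gives 3 geometric isomers: ONO trans, PPh3 cis; ONO cis, PPh3 cis (chiral); ONO cis, PPh3 trans.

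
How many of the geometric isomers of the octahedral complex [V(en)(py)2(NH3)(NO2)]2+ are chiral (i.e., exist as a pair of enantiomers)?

An octahedron has six vertices in three trans pairs; every non-trans pair is cis.
Each en is bidentate and must span two cis positions.
Systematic placement gives 4 geometric isomers: py cis (3 arrangements, 2 chiral); py trans.
Of these, 2 lack any improper symmetry element and so occur as enantiomeric pairs, giving 4 + 2 = 6 stereoisomers in total.

2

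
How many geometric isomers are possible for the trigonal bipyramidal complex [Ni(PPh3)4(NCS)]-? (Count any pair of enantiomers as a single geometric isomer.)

Systematic placement gives 2 geometric isomers: NCS axial; NCS equatorial.

2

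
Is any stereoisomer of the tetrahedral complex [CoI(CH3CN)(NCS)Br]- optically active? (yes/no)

yes

In a tetrahedral complex all four positions are equivalent and every pair of ligands is adjacent — there is no cis/trans distinction.
Only one geometric arrangement is possible; it has no improper symmetry element, so it exists as a pair of enantiomers (2 stereoisomers).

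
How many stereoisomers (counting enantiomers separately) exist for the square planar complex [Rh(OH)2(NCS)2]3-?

In a square planar complex each vertex has one trans partner and two cis neighbours.
Working through the distinct placements yields 2 geometric isomers: OH cis; OH trans.
Each arrangement has an internal mirror plane or centre of symmetry, so none is chiral.

2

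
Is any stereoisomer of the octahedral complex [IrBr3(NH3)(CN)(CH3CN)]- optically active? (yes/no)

yes

In an octahedral complex each vertex has one trans partner and four cis neighbours.
The distinct arrangements are (4 in all): Br mer (3 arrangements); Br fac (chiral).
One of these lacks any improper symmetry element and so occurs as an enantiomeric pair, giving 4 + 1 = 5 stereoisomers in total.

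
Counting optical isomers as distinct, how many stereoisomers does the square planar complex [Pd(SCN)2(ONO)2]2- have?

2

A square has two trans pairs of vertices; adjacent vertices are cis.
There are 2 geometric isomers: SCN cis; SCN trans.
Each arrangement has an internal mirror plane or centre of symmetry, so none is chiral.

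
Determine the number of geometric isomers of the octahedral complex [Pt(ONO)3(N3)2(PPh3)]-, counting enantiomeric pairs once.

In an octahedral complex each vertex has one trans partner and four cis neighbours.
Working through the distinct placements yields 3 geometric isomers: ONO mer, N3 trans; ONO fac, N3 cis; ONO mer, N3 cis.

3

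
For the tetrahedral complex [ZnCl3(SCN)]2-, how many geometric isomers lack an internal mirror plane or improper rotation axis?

In a tetrahedral complex all four positions are equivalent and every pair of ligands is adjacent — there is no cis/trans distinction.
Only one geometric arrangement is possible.

0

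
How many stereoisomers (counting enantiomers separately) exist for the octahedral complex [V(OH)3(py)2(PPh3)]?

3

An octahedron has six vertices in three trans pairs; every non-trans pair is cis.
There are 3 geometric isomers: OH mer, py trans; OH mer, py cis; OH fac, py cis.
Each arrangement has an internal mirror plane or centre of symmetry, so none is chiral.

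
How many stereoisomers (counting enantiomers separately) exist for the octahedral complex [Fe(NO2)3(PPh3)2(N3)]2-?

3

The six octahedral sites form three mutually perpendicular trans pairs.
There are 3 geometric isomers: NO2 mer, PPh3 trans; NO2 fac, PPh3 cis; NO2 mer, PPh3 cis.
Each arrangement has an internal mirror plane or centre of symmetry, so none is chiral.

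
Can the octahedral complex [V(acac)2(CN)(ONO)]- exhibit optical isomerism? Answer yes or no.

yes

In an octahedral complex each vertex has one trans partner and four cis neighbours.
Each acac is bidentate and must span two cis positions.
Systematic placement gives 2 geometric isomers: CN and ONO mutually trans; CN and ONO mutually cis (chiral).
One of these lacks any improper symmetry element and so occurs as an enantiomeric pair, giving 2 + 1 = 3 stereoisomers in total.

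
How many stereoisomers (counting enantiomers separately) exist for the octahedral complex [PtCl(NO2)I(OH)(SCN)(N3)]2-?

30

An octahedron has six vertices in three trans pairs; every non-trans pair is cis.
Systematic enumeration (placing each ligand type in turn and discarding arrangements equivalent by rotation or reflection) gives 15 geometric isomers.
Of these, 15 lack any improper symmetry element and so occur as enantiomeric pairs, giving 15 + 15 = 30 stereoisomers in total.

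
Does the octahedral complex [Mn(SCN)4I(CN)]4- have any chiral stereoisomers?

The six octahedral sites form three mutually perpendicular trans pairs.
There are 2 geometric isomers: I and CN mutually trans; I and CN mutually cis.
Each arrangement has an internal mirror plane or centre of symmetry, so none is chiral.

no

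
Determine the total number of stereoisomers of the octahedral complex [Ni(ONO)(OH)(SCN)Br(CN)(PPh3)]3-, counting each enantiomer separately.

In an octahedral complex each vertex has one trans partner and four cis neighbours.
Exhaustive case analysis gives 15 geometric isomers.
Of these, 15 lack any improper symmetry element and so occur as enantiomeric pairs, giving 15 + 15 = 30 stereoisomers in total.

30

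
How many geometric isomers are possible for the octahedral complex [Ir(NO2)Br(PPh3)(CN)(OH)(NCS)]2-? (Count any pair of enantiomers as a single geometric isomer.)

The six octahedral sites form three mutually perpendicular trans pairs.
Exhaustive case analysis gives 15 geometric isomers.

15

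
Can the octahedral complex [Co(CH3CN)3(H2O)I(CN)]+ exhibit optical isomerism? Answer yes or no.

yes

The six octahedral sites form three mutually perpendicular trans pairs.
Systematic placement gives 4 geometric isomers: CH3CN mer (3 arrangements); CH3CN fac (chiral).
One of these lacks any improper symmetry element and so occurs as an enantiomeric pair, giving 4 + 1 = 5 stereoisomers in total.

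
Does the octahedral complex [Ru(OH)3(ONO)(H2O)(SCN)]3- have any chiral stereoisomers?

Working through the distinct placements yields 4 geometric isomers: OH mer (3 arrangements); OH fac (chiral).
One of these lacks any improper symmetry element and so occurs as an enantiomeric pair, giving 4 + 1 = 5 stereoisomers in total.

yes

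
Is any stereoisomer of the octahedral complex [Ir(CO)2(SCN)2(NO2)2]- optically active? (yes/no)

yes

Systematic placement gives 5 geometric isomers: CO trans, SCN trans, NO2 trans; CO trans, SCN cis, NO2 cis; CO cis, SCN trans, NO2 cis; CO cis, SCN cis, NO2 cis (chiral); CO cis, SCN cis, NO2 trans.
One of these lacks any improper symmetry element and so occurs as an enantiomeric pair, giving 5 + 1 = 6 stereoisomers in total.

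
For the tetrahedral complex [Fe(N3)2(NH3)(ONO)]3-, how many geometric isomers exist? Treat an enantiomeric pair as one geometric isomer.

1

Only one geometric arrangement is possible.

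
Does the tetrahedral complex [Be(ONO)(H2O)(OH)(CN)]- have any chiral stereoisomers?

yes

All four vertices of a tetrahedron are equivalent and mutually adjacent, so cis/trans isomerism cannot arise.
Only one geometric arrangement is possible; it has no improper symmetry element, so it exists as a pair of enantiomers (2 stereoisomers).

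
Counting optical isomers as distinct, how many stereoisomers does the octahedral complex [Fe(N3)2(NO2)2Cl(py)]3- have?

The distinct arrangements are (6 in all): N3 cis, NO2 cis (3 arrangements, 2 chiral); N3 cis, NO2 trans; N3 trans, NO2 cis; N3 trans, NO2 trans.
Of these, 2 lack any improper symmetry element and so occur as enantiomeric pairs, giving 6 + 2 = 8 stereoisomers in total.

8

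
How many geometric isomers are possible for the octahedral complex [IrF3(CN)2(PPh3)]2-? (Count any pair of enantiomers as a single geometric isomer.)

The six octahedral sites form three mutually perpendicular trans pairs.
The distinct arrangements are (3 in all): F mer, CN trans; F fac, CN cis; F mer, CN cis.

3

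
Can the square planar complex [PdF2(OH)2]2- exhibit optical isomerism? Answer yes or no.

There are 2 geometric isomers: F cis; F trans.
Each arrangement has an internal mirror plane or centre of symmetry, so none is chiral.

no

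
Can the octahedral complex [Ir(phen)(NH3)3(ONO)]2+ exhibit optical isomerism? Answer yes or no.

no

The six octahedral sites form three mutually perpendicular trans pairs.
Each phen is bidentate and must span two cis positions.
Systematic placement gives 2 geometric isomers: NH3 mer; NH3 fac.
Each arrangement has an internal mirror plane or centre of symmetry, so none is chiral.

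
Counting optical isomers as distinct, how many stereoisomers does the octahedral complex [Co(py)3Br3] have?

2

In an octahedral complex each vertex has one trans partner and four cis neighbours.
The distinct arrangements are (2 in all): py mer; py fac.
Each arrangement has an internal mirror plane or centre of symmetry, so none is chiral.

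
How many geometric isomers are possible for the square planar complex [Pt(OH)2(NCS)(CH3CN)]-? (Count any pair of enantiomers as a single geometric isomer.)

2

A square has two trans pairs of vertices; adjacent vertices are cis.
Systematic placement gives 2 geometric isomers: OH cis; OH trans.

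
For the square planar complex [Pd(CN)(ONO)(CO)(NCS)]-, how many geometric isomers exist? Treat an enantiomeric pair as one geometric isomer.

3

In a square planar complex each vertex has one trans partner and two cis neighbours.
There are 3 geometric isomers: (CN/NCS trans, CO/ONO trans); (CN/ONO trans, CO/NCS trans); (CN/CO trans, NCS/ONO trans).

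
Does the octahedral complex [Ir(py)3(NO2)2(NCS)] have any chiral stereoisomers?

In an octahedral complex each vertex has one trans partner and four cis neighbours.
The distinct arrangements are (3 in all): py mer, NO2 cis; py mer, NO2 trans; py fac, NO2 cis.
Each arrangement has an internal mirror plane or centre of symmetry, so none is chiral.

no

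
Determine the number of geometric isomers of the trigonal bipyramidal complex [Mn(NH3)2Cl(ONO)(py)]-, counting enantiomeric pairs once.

7

A trigonal bipyramid has two axial and three equatorial sites, which are chemically inequivalent.
Exhaustive case analysis gives 7 geometric isomers.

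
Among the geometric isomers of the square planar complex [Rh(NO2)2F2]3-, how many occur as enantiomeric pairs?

0

In a square planar complex each vertex has one trans partner and two cis neighbours.
Systematic placement gives 2 geometric isomers: NO2 cis; NO2 trans.
Each arrangement has an internal mirror plane or centre of symmetry, so none is chiral.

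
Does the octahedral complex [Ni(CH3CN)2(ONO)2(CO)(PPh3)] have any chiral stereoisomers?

The six octahedral sites form three mutually perpendicular trans pairs.
The distinct arrangements are (6 in all): CH3CN trans, ONO cis; CH3CN trans, ONO trans; CH3CN cis, ONO cis (3 arrangements, 2 chiral); CH3CN cis, ONO trans.
Of these, 2 lack any improper symmetry element and so occur as enantiomeric pairs, giving 6 + 2 = 8 stereoisomers in total.

yes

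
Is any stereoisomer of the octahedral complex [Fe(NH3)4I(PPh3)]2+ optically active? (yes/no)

no

The distinct arrangements are (2 in all): I and PPh3 mutually cis; I and PPh3 mutually trans.
Each arrangement has an internal mirror plane or centre of symmetry, so none is chiral.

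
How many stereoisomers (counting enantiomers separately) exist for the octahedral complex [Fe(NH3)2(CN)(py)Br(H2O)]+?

In an octahedral complex each vertex has one trans partner and four cis neighbours.
Systematic enumeration (placing each ligand type in turn and discarding arrangements equivalent by rotation or reflection) gives 9 geometric isomers.
Of these, 6 lack any improper symmetry element and so occur as enantiomeric pairs, giving 9 + 6 = 15 stereoisomers in total.

15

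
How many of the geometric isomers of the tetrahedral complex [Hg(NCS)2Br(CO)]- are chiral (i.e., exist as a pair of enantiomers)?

0

In a tetrahedral complex all four positions are equivalent and every pair of ligands is adjacent — there is no cis/trans distinction.
Only one geometric arrangement is possible.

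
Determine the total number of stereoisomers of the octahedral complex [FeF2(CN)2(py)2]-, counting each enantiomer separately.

The six octahedral sites form three mutually perpendicular trans pairs.
Systematic placement gives 5 geometric isomers: F trans, CN trans, py trans; F cis, CN trans, py cis; F cis, CN cis, py trans; F cis, CN cis, py cis (chiral); F trans, CN cis, py cis.
One of these lacks any improper symmetry element and so occurs as an enantiomeric pair, giving 5 + 1 = 6 stereoisomers in total.

6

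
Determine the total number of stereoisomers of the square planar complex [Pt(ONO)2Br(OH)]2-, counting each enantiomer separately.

2

A square has two trans pairs of vertices; adjacent vertices are cis.
Working through the distinct placements yields 2 geometric isomers: ONO cis; ONO trans.
Each arrangement has an internal mirror plane or centre of symmetry, so none is chiral.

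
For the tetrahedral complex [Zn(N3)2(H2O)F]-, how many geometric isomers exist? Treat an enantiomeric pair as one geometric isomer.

1

Only one geometric arrangement is possible.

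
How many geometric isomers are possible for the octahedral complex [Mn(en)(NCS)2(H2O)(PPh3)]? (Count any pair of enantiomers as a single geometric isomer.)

An octahedron has six vertices in three trans pairs; every non-trans pair is cis.
Each en is bidentate and must span two cis positions.
The distinct arrangements are (4 in all): NCS cis (3 arrangements, 2 chiral); NCS trans.

4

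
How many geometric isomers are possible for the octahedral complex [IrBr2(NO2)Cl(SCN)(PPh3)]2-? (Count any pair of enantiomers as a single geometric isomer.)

9

The six octahedral sites form three mutually perpendicular trans pairs.
Exhaustive case analysis gives 9 geometric isomers.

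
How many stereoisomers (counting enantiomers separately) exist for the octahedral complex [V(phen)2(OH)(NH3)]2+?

Each phen is bidentate and must span two cis positions.
The distinct arrangements are (2 in all): OH and NH3 mutually trans; OH and NH3 mutually cis (chiral).
One of these lacks any improper symmetry element and so occurs as an enantiomeric pair, giving 2 + 1 = 3 stereoisomers in total.

3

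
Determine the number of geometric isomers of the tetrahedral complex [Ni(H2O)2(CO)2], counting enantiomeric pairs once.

1

All four vertices of a tetrahedron are equivalent and mutually adjacent, so cis/trans isomerism cannot arise.
Only one geometric arrangement is possible.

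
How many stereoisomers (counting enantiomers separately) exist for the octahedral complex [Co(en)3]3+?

The six octahedral sites form three mutually perpendicular trans pairs.
Each en is bidentate and must span two cis positions.
Only one geometric arrangement is possible; it has no improper symmetry element, so it exists as a pair of enantiomers (2 stereoisomers).

2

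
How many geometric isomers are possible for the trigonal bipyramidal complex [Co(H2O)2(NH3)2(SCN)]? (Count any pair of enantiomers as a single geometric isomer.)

A trigonal bipyramid has two axial and three equatorial sites, which are chemically inequivalent.
Placing the ligands in turn and identifying arrangements related by rotation or reflection leaves 5 distinct geometric isomers.

5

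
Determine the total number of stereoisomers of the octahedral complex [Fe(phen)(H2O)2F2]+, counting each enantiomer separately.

4

The six octahedral sites form three mutually perpendicular trans pairs.
Each phen is bidentate and must span two cis positions.
The distinct arrangements are (3 in all): H2O cis, F trans; H2O cis, F cis (chiral); H2O trans, F cis.
One of these lacks any improper symmetry element and so occurs as an enantiomeric pair, giving 3 + 1 = 4 stereoisomers in total.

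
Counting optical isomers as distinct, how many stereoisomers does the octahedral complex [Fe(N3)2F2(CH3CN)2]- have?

The six octahedral sites form three mutually perpendicular trans pairs.
Working through the distinct placements yields 5 geometric isomers: N3 trans, F trans, CH3CN trans; N3 cis, F cis, CH3CN trans; N3 trans, F cis, CH3CN cis; N3 cis, F cis, CH3CN cis (chiral); N3 cis, F trans, CH3CN cis.
One of these lacks any improper symmetry element and so occurs as an enantiomeric pair, giving 5 + 1 = 6 stereoisomers in total.

6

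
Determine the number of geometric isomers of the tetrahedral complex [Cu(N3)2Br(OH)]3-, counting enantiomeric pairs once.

All four vertices of a tetrahedron are equivalent and mutually adjacent, so cis/trans isomerism cannot arise.
Only one geometric arrangement is possible.

1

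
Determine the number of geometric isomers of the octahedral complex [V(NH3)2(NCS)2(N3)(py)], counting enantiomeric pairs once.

The distinct arrangements are (6 in all): NH3 cis, NCS cis (3 arrangements, 2 chiral); NH3 trans, NCS cis; NH3 cis, NCS trans; NH3 trans, NCS trans.

6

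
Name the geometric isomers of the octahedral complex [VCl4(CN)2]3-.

cis and trans

The six octahedral sites form three mutually perpendicular trans pairs.
The distinct arrangements are (2 in all): CN trans; CN cis.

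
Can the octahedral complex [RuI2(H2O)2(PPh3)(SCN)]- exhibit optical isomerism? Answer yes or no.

In an octahedral complex each vertex has one trans partner and four cis neighbours.
There are 6 geometric isomers: I trans, H2O trans; I cis, H2O trans; I cis, H2O cis (3 arrangements, 2 chiral); I trans, H2O cis.
Of these, 2 lack any improper symmetry element and so occur as enantiomeric pairs, giving 6 + 2 = 8 stereoisomers in total.

yes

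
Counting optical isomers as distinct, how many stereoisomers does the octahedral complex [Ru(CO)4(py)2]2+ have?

2

Systematic placement gives 2 geometric isomers: py trans; py cis.
Each arrangement has an internal mirror plane or centre of symmetry, so none is chiral.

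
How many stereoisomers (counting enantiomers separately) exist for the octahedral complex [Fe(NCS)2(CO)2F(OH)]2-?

There are 6 geometric isomers: NCS cis, CO trans; NCS trans, CO trans; NCS cis, CO cis (3 arrangements, 2 chiral); NCS trans, CO cis.
Of these, 2 lack any improper symmetry element and so occur as enantiomeric pairs, giving 6 + 2 = 8 stereoisomers in total.

8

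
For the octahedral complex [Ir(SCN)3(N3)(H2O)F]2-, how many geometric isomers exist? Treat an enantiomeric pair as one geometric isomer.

Systematic placement gives 4 geometric isomers: SCN mer (3 arrangements); SCN fac (chiral).

4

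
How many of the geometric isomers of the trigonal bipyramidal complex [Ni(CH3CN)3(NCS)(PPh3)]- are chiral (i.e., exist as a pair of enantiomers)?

0

In a trigonal bipyramid the two axial positions differ from the three equatorial ones.
Working through the distinct placements yields 4 geometric isomers: NCS equatorial, PPh3 equatorial; NCS axial, PPh3 equatorial; NCS equatorial, PPh3 axial; NCS axial, PPh3 axial.
Each arrangement has an internal mirror plane or centre of symmetry, so none is chiral.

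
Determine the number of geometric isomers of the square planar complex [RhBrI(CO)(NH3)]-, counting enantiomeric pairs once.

Systematic placement gives 3 geometric isomers: (Br/I trans, CO/NH3 trans); (Br/NH3 trans, CO/I trans); (Br/CO trans, I/NH3 trans).

3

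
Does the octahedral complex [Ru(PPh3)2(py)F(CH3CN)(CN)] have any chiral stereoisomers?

In an octahedral complex each vertex has one trans partner and four cis neighbours.
Placing the ligands in turn and identifying arrangements related by rotation or reflection leaves 9 distinct geometric isomers.
Of these, 6 lack any improper symmetry element and so occur as enantiomeric pairs, giving 9 + 6 = 15 stereoisomers in total.

yes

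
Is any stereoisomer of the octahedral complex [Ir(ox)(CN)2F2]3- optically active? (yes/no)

An octahedron has six vertices in three trans pairs; every non-trans pair is cis.
Each ox is bidentate and must span two cis positions.
The distinct arrangements are (3 in all): CN trans, F cis; CN cis, F cis (chiral); CN cis, F trans.
One of these lacks any improper symmetry element and so occurs as an enantiomeric pair, giving 3 + 1 = 4 stereoisomers in total.

yes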